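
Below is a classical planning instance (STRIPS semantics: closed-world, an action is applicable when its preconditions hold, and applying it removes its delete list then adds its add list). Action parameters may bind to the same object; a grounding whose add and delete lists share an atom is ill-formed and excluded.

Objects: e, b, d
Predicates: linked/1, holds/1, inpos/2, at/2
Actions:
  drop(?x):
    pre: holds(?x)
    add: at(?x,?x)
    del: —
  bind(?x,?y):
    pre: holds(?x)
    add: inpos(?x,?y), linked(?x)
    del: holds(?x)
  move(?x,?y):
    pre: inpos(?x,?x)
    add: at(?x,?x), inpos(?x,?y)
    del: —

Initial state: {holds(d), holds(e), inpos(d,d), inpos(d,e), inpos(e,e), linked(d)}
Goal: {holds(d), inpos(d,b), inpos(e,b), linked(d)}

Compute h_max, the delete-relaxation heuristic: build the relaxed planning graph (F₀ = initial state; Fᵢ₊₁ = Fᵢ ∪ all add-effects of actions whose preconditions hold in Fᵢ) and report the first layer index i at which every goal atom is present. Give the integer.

F0 = init (6 atoms)
F1 = F0 ∪ {at(d,d), at(e,e), inpos(d,b), inpos(e,b), inpos(e,d), linked(e)}  (12 atoms)
goal ⊆ F1  ⇒  h_max = 1

1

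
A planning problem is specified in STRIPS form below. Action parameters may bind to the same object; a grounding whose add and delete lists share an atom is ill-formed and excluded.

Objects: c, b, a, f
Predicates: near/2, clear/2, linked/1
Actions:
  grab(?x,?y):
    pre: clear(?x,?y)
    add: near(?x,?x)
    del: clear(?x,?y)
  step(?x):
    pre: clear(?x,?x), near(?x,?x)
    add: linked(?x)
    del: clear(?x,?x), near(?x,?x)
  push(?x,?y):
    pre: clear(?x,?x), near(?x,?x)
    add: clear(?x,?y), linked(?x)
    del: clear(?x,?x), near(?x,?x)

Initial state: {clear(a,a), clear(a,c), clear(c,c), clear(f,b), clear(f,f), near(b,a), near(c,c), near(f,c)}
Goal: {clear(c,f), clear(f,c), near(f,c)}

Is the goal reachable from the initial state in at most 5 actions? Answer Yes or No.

Yes

1. grab(f,b)  →  {clear(a,a), clear(a,c), clear(c,c), clear(f,f), near(b,a), near(c,c), near(f,c), near(f,f)}
2. push(c,f)  →  {clear(a,a), clear(a,c), clear(c,f), clear(f,f), linked(c), near(b,a), near(f,c), near(f,f)}
3. push(f,c)  →  {clear(a,a), clear(a,c), clear(c,f), clear(f,c), linked(c), linked(f), near(b,a), near(f,c)}
optimal plan length = 3; 3 ≤ 5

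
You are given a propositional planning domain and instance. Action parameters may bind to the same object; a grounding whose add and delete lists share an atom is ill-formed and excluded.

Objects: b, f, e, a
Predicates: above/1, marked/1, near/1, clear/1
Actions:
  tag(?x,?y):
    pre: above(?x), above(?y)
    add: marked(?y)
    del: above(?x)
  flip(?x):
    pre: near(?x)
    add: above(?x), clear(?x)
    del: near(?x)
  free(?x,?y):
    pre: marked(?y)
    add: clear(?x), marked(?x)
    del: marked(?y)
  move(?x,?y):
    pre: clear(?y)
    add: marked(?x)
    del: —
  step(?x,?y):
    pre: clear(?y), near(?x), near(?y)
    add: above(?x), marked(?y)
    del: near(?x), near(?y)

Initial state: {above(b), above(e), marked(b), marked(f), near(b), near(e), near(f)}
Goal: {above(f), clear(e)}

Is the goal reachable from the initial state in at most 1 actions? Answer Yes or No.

1. flip(f)  →  {above(b), above(e), above(f), clear(f), marked(b), marked(f), near(b), near(e)}
2. flip(e)  →  {above(b), above(e), above(f), clear(e), clear(f), marked(b), marked(f), near(b)}
optimal plan length = 2; 2 > 1

No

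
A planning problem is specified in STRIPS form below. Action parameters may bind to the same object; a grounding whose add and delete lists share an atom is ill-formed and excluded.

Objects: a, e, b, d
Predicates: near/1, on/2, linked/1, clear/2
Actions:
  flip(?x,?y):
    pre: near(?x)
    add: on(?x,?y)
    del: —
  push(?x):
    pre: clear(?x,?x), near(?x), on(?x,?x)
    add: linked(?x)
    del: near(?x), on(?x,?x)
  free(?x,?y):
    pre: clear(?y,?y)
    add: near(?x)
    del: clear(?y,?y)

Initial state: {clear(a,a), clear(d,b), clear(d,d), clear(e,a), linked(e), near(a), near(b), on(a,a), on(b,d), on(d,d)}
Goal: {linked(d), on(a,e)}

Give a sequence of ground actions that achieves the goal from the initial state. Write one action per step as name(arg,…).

1. flip(a,e)  →  {clear(a,a), clear(d,b), clear(d,d), clear(e,a), linked(e), near(a), near(b), on(a,a), on(a,e), on(b,d), on(d,d)}
2. free(d,a)  →  {clear(d,b), clear(d,d), clear(e,a), linked(e), near(a), near(b), near(d), on(a,a), on(a,e), on(b,d), on(d,d)}
3. push(d)  →  {clear(d,b), clear(d,d), clear(e,a), linked(d), linked(e), near(a), near(b), on(a,a), on(a,e), on(b,d)}

flip(a,e); free(d,a); push(d)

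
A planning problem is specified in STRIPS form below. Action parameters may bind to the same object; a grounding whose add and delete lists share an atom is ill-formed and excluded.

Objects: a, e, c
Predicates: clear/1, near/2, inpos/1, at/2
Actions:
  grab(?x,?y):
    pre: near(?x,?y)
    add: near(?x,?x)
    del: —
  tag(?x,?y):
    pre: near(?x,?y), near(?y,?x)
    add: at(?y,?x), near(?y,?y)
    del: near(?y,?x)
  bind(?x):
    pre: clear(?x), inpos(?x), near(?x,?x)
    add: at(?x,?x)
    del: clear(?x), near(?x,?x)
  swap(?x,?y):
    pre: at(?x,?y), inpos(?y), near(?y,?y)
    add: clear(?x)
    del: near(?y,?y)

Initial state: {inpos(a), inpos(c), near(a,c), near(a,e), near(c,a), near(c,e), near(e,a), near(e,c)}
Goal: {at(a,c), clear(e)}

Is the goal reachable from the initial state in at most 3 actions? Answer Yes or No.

Yes

1. tag(a,e)  →  {at(e,a), inpos(a), inpos(c), near(a,c), near(a,e), near(c,a), near(c,e), near(e,c), near(e,e)}
2. tag(c,a)  →  {at(a,c), at(e,a), inpos(a), inpos(c), near(a,a), near(a,e), near(c,a), near(c,e), near(e,c), near(e,e)}
3. swap(e,a)  →  {at(a,c), at(e,a), clear(e), inpos(a), inpos(c), near(a,e), near(c,a), near(c,e), near(e,c), near(e,e)}
optimal plan length = 3; 3 ≤ 3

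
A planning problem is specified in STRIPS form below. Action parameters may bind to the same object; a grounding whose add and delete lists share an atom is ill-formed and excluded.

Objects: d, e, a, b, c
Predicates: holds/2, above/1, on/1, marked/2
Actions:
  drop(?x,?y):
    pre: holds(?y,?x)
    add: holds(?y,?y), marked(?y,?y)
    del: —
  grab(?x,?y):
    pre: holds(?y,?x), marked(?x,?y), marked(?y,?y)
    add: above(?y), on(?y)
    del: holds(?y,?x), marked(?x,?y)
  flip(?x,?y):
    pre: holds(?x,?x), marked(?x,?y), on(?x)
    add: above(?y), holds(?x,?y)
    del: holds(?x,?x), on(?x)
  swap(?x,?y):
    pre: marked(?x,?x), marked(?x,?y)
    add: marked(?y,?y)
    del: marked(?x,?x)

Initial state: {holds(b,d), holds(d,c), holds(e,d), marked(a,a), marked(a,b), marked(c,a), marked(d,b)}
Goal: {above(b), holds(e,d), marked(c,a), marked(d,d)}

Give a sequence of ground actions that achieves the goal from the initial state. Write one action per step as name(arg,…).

drop(d,b); drop(c,d); grab(d,b)

1. drop(d,b)  →  {holds(b,b), holds(b,d), holds(d,c), holds(e,d), marked(a,a), marked(a,b), marked(b,b), marked(c,a), marked(d,b)}
2. drop(c,d)  →  {holds(b,b), holds(b,d), holds(d,c), holds(d,d), holds(e,d), marked(a,a), marked(a,b), marked(b,b), marked(c,a), marked(d,b), marked(d,d)}
3. grab(d,b)  →  {above(b), holds(b,b), holds(d,c), holds(d,d), holds(e,d), marked(a,a), marked(a,b), marked(b,b), marked(c,a), marked(d,d), on(b)}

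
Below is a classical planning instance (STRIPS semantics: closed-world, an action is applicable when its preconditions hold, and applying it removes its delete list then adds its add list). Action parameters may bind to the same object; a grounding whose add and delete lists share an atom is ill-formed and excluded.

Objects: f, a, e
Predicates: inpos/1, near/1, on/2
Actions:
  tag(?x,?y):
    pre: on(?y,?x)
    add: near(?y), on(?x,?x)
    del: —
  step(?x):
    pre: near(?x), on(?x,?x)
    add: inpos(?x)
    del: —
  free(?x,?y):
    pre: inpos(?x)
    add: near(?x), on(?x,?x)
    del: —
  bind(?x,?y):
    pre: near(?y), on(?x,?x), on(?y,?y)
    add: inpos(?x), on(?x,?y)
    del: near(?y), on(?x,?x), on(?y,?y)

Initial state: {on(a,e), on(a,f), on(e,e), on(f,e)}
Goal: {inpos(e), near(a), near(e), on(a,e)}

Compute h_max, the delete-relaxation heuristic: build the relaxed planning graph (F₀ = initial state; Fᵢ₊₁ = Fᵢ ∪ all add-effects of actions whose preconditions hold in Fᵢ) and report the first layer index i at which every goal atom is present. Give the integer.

F0 = init (4 atoms)
F1 = F0 ∪ {near(a), near(e), near(f), on(f,f)}  (8 atoms)
F2 = F1 ∪ {inpos(e), inpos(f), on(e,f)}  (11 atoms)
goal ⊆ F2  ⇒  h_max = 2

2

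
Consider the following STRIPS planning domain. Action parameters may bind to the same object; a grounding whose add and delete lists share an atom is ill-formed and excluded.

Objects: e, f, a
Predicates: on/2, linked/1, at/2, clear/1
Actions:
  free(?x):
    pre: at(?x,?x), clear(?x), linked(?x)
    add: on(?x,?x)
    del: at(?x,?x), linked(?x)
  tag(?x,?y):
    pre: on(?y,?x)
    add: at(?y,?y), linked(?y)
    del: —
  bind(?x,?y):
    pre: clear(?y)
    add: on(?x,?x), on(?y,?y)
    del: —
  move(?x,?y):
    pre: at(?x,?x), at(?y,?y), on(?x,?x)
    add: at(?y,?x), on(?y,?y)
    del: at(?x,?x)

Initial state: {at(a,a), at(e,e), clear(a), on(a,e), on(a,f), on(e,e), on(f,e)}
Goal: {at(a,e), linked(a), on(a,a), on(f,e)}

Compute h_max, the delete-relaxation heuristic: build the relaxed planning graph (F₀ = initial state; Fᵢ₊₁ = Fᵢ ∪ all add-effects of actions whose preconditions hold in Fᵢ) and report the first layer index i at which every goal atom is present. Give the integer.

1

F0 = init (7 atoms)
F1 = F0 ∪ {at(a,e), at(f,f), linked(a), linked(e), linked(f), on(a,a), on(f,f)}  (14 atoms)
goal ⊆ F1  ⇒  h_max = 1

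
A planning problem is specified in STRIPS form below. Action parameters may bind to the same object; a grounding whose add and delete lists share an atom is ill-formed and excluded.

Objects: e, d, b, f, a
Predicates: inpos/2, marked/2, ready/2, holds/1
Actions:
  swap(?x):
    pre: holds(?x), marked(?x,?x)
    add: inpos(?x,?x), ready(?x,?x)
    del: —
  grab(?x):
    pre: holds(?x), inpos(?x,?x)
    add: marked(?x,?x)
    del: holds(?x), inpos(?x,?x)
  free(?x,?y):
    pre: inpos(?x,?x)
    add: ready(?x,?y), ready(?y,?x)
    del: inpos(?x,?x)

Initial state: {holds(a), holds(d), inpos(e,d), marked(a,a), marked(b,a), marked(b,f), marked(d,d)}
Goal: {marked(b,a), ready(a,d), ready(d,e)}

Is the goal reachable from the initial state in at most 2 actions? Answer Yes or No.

No

1. swap(d)  →  {holds(a), holds(d), inpos(d,d), inpos(e,d), marked(a,a), marked(b,a), marked(b,f), marked(d,d), ready(d,d)}
2. swap(a)  →  {holds(a), holds(d), inpos(a,a), inpos(d,d), inpos(e,d), marked(a,a), marked(b,a), marked(b,f), marked(d,d), ready(a,a), ready(d,d)}
3. free(d,e)  →  {holds(a), holds(d), inpos(a,a), inpos(e,d), marked(a,a), marked(b,a), marked(b,f), marked(d,d), ready(a,a), ready(d,d), ready(d,e), ready(e,d)}
4. free(a,d)  →  {holds(a), holds(d), inpos(e,d), marked(a,a), marked(b,a), marked(b,f), marked(d,d), ready(a,a), ready(a,d), ready(d,a), ready(d,d), ready(d,e), ready(e,d)}
optimal plan length = 4; 4 > 2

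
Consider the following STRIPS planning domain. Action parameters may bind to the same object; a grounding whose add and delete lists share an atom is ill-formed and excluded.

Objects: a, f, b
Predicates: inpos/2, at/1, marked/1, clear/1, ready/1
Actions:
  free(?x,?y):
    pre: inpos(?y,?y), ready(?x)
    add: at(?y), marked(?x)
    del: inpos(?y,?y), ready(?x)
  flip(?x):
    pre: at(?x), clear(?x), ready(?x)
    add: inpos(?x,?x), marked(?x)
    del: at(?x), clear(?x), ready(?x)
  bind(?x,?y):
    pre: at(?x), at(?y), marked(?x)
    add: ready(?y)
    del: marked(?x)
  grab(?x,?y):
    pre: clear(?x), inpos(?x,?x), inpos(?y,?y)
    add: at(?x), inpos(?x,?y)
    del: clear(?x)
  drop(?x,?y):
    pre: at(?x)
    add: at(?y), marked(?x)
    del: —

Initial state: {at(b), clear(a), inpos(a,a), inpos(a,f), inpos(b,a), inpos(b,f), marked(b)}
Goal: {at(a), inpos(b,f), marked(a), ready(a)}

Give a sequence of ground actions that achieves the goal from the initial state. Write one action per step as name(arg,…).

grab(a,a); bind(b,a); drop(a,a)

1. grab(a,a)  →  {at(a), at(b), inpos(a,a), inpos(a,f), inpos(b,a), inpos(b,f), marked(b)}
2. bind(b,a)  →  {at(a), at(b), inpos(a,a), inpos(a,f), inpos(b,a), inpos(b,f), ready(a)}
3. drop(a,a)  →  {at(a), at(b), inpos(a,a), inpos(a,f), inpos(b,a), inpos(b,f), marked(a), ready(a)}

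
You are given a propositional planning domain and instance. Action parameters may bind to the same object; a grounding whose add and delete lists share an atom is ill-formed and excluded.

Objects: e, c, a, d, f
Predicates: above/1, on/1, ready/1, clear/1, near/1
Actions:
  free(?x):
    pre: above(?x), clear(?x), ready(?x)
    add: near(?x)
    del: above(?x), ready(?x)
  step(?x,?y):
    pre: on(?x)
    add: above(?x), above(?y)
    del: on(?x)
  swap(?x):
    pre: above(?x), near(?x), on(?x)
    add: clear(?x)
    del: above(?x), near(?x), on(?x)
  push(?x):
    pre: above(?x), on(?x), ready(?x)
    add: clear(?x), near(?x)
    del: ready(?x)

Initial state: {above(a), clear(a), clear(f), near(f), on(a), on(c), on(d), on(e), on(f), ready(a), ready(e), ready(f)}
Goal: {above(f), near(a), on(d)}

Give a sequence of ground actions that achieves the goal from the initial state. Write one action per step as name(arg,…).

1. free(a)  →  {clear(a), clear(f), near(a), near(f), on(a), on(c), on(d), on(e), on(f), ready(e), ready(f)}
2. step(e,f)  →  {above(e), above(f), clear(a), clear(f), near(a), near(f), on(a), on(c), on(d), on(f), ready(e), ready(f)}

free(a); step(e,f)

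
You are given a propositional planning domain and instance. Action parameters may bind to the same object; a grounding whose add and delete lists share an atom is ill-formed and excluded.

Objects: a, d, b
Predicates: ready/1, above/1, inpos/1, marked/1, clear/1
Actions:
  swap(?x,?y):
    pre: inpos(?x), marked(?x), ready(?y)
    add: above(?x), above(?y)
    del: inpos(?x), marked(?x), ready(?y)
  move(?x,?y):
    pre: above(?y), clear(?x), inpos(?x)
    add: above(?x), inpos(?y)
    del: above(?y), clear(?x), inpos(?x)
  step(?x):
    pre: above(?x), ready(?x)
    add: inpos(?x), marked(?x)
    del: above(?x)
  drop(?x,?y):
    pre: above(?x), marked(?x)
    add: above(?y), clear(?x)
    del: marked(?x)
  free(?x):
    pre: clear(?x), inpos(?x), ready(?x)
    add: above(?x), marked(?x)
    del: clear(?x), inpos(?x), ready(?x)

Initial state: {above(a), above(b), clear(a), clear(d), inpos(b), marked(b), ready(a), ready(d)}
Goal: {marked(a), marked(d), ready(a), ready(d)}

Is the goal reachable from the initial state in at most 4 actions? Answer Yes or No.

Yes

1. step(a)  →  {above(b), clear(a), clear(d), inpos(a), inpos(b), marked(a), marked(b), ready(a), ready(d)}
2. drop(b,d)  →  {above(b), above(d), clear(a), clear(b), clear(d), inpos(a), inpos(b), marked(a), ready(a), ready(d)}
3. step(d)  →  {above(b), clear(a), clear(b), clear(d), inpos(a), inpos(b), inpos(d), marked(a), marked(d), ready(a), ready(d)}
optimal plan length = 3; 3 ≤ 4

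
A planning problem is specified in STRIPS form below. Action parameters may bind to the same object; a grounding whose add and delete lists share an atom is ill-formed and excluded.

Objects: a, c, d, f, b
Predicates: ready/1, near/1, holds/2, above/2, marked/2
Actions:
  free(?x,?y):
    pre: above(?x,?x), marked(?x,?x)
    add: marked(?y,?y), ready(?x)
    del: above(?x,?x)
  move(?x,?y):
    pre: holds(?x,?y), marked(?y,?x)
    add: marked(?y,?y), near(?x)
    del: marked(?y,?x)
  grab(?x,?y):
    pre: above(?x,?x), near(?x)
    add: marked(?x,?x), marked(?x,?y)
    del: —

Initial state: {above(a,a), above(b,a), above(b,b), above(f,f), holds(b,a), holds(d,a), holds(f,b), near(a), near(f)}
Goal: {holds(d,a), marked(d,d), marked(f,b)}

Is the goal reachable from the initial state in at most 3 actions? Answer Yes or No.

1. grab(f,b)  →  {above(a,a), above(b,a), above(b,b), above(f,f), holds(b,a), holds(d,a), holds(f,b), marked(f,b), marked(f,f), near(a), near(f)}
2. free(f,d)  →  {above(a,a), above(b,a), above(b,b), holds(b,a), holds(d,a), holds(f,b), marked(d,d), marked(f,b), marked(f,f), near(a), near(f), ready(f)}
optimal plan length = 2; 2 ≤ 3

Yes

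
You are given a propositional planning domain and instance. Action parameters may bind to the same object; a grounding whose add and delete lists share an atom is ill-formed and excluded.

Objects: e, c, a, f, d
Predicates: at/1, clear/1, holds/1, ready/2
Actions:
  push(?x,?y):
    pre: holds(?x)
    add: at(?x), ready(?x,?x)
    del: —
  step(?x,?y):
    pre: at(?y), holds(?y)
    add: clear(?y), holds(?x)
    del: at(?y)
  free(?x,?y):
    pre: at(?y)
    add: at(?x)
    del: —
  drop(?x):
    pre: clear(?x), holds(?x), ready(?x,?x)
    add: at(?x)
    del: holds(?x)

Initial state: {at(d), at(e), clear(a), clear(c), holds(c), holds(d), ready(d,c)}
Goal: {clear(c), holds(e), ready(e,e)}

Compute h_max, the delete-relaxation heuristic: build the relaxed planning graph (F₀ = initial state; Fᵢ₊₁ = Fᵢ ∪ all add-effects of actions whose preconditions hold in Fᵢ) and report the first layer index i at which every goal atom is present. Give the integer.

2

F0 = init (7 atoms)
F1 = F0 ∪ {at(a), at(c), at(f), clear(d), holds(a), holds(e), holds(f), ready(c,c), ready(d,d)}  (16 atoms)
F2 = F1 ∪ {clear(e), clear(f), ready(a,a), ready(e,e), ready(f,f)}  (21 atoms)
goal ⊆ F2  ⇒  h_max = 2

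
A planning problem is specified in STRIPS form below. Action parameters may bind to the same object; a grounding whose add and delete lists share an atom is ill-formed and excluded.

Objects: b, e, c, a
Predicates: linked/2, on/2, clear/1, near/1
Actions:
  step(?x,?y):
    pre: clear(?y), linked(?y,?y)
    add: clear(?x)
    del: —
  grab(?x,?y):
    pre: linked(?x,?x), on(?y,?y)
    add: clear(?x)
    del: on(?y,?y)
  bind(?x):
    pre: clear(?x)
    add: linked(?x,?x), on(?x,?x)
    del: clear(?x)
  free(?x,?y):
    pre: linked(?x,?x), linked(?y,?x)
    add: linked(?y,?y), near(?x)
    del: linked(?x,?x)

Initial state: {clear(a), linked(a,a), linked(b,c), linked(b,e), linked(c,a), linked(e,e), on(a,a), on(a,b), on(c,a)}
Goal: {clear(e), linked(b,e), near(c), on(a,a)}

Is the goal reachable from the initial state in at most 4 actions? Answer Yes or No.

Yes

1. step(e,a)  →  {clear(a), clear(e), linked(a,a), linked(b,c), linked(b,e), linked(c,a), linked(e,e), on(a,a), on(a,b), on(c,a)}
2. free(a,c)  →  {clear(a), clear(e), linked(b,c), linked(b,e), linked(c,a), linked(c,c), linked(e,e), near(a), on(a,a), on(a,b), on(c,a)}
3. free(c,b)  →  {clear(a), clear(e), linked(b,b), linked(b,c), linked(b,e), linked(c,a), linked(e,e), near(a), near(c), on(a,a), on(a,b), on(c,a)}
optimal plan length = 3; 3 ≤ 4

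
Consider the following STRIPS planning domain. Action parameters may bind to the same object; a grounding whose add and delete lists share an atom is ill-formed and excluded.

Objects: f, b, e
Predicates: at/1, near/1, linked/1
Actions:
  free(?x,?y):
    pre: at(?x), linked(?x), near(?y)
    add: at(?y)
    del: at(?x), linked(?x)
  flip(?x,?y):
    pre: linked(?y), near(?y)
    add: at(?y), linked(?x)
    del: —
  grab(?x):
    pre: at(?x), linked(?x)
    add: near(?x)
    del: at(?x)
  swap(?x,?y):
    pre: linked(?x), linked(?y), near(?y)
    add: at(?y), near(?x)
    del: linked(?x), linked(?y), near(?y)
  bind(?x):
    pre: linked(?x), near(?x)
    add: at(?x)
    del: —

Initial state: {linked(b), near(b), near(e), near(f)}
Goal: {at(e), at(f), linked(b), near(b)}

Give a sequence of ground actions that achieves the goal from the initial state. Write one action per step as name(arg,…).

1. flip(f,b)  →  {at(b), linked(b), linked(f), near(b), near(e), near(f)}
2. free(b,e)  →  {at(e), linked(f), near(b), near(e), near(f)}
3. flip(b,f)  →  {at(e), at(f), linked(b), linked(f), near(b), near(e), near(f)}

flip(f,b); free(b,e); flip(b,f)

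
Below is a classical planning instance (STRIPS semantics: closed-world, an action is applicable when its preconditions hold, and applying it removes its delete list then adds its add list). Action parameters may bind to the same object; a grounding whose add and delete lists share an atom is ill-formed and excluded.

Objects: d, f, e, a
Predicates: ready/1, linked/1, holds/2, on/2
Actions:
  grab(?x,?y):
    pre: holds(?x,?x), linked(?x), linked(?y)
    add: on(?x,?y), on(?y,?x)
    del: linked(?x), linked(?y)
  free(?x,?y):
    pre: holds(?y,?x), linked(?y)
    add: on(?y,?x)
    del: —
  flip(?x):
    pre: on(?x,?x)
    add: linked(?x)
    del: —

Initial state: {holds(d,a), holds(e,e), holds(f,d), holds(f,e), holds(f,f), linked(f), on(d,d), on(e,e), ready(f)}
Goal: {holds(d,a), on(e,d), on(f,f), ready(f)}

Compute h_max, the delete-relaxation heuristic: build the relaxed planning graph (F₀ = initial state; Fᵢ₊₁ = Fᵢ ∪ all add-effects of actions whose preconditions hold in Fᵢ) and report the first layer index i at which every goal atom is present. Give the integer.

F0 = init (9 atoms)
F1 = F0 ∪ {linked(d), linked(e), on(f,d), on(f,e), on(f,f)}  (14 atoms)
F2 = F1 ∪ {on(d,a), on(d,e), on(d,f), on(e,d), on(e,f)}  (19 atoms)
goal ⊆ F2  ⇒  h_max = 2

2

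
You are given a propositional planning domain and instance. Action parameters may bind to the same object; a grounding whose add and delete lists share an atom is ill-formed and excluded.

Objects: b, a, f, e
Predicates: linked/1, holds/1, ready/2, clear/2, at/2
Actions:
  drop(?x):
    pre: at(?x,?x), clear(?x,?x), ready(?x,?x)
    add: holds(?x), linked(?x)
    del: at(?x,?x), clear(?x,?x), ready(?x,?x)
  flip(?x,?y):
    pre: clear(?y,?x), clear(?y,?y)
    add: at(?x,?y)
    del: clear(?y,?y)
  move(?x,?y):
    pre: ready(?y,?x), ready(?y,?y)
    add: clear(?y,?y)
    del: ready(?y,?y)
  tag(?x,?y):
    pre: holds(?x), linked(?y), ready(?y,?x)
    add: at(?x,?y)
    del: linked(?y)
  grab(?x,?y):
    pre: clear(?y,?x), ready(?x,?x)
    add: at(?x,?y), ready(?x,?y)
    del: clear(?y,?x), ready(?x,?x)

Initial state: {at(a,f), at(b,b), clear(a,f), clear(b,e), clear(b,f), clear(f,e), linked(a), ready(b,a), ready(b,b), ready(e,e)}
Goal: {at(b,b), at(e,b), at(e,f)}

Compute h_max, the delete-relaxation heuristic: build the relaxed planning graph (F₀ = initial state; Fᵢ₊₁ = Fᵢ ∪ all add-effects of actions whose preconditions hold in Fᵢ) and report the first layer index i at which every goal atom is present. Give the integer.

F0 = init (10 atoms)
F1 = F0 ∪ {at(e,b), at(e,f), clear(b,b), clear(e,e), ready(e,b), ready(e,f)}  (16 atoms)
goal ⊆ F1  ⇒  h_max = 1

1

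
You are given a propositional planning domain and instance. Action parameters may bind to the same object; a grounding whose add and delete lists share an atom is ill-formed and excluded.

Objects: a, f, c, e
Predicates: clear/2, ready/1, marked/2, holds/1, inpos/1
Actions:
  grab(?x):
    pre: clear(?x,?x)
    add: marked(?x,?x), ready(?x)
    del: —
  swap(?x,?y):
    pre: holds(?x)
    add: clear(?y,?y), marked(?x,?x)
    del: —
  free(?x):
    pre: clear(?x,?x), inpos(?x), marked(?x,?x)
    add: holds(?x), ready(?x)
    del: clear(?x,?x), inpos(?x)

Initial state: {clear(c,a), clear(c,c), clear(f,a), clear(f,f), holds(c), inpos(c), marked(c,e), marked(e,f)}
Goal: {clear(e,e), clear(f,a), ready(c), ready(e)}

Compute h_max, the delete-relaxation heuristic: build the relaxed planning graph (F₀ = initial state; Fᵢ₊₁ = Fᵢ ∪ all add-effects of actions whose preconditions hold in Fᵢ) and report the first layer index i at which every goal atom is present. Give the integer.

2

F0 = init (8 atoms)
F1 = F0 ∪ {clear(a,a), clear(e,e), marked(c,c), marked(f,f), ready(c), ready(f)}  (14 atoms)
F2 = F1 ∪ {marked(a,a), marked(e,e), ready(a), ready(e)}  (18 atoms)
goal ⊆ F2  ⇒  h_max = 2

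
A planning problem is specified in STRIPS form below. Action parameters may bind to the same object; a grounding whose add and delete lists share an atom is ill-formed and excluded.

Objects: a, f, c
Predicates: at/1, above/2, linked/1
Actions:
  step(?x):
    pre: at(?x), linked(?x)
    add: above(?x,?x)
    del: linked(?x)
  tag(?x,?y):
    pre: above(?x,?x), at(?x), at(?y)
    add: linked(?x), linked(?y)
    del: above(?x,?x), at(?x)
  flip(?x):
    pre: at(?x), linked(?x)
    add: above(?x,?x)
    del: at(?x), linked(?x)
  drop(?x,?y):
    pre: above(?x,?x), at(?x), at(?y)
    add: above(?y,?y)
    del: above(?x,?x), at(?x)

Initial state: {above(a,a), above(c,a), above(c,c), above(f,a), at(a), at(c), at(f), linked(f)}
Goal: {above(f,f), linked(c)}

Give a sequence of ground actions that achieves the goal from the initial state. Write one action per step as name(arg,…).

step(f); tag(a,c)

1. step(f)  →  {above(a,a), above(c,a), above(c,c), above(f,a), above(f,f), at(a), at(c), at(f)}
2. tag(a,c)  →  {above(c,a), above(c,c), above(f,a), above(f,f), at(c), at(f), linked(a), linked(c)}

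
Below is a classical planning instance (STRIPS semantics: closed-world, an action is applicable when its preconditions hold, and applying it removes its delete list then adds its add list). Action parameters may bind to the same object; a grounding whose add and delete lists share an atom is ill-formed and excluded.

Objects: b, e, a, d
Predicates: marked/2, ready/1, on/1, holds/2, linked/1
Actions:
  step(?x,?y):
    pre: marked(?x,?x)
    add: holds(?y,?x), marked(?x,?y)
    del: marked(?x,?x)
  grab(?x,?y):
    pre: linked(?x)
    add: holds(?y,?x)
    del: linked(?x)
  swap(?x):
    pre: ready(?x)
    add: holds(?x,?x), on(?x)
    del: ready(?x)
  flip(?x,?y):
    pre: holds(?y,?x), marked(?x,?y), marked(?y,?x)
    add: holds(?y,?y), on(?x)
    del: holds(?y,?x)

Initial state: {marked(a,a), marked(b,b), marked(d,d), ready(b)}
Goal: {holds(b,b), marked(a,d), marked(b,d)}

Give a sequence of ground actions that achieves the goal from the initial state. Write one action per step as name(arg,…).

1. step(b,d)  →  {holds(d,b), marked(a,a), marked(b,d), marked(d,d), ready(b)}
2. step(a,d)  →  {holds(d,a), holds(d,b), marked(a,d), marked(b,d), marked(d,d), ready(b)}
3. swap(b)  →  {holds(b,b), holds(d,a), holds(d,b), marked(a,d), marked(b,d), marked(d,d), on(b)}

step(b,d); step(a,d); swap(b)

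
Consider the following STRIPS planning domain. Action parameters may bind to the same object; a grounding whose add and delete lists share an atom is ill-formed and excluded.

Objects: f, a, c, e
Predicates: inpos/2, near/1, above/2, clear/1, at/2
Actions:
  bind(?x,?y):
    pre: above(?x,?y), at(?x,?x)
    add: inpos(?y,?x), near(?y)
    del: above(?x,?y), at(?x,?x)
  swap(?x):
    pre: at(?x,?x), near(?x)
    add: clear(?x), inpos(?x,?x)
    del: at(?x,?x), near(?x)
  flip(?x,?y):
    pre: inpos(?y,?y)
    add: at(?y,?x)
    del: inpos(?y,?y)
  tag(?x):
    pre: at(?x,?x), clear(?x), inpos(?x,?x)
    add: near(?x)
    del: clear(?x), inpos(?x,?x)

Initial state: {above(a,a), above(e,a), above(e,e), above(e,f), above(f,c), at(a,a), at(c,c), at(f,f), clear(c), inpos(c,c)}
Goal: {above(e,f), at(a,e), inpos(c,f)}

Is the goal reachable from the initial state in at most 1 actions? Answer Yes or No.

1. bind(f,c)  →  {above(a,a), above(e,a), above(e,e), above(e,f), at(a,a), at(c,c), clear(c), inpos(c,c), inpos(c,f), near(c)}
2. bind(a,a)  →  {above(e,a), above(e,e), above(e,f), at(c,c), clear(c), inpos(a,a), inpos(c,c), inpos(c,f), near(a), near(c)}
3. flip(e,a)  →  {above(e,a), above(e,e), above(e,f), at(a,e), at(c,c), clear(c), inpos(c,c), inpos(c,f), near(a), near(c)}
optimal plan length = 3; 3 > 1

No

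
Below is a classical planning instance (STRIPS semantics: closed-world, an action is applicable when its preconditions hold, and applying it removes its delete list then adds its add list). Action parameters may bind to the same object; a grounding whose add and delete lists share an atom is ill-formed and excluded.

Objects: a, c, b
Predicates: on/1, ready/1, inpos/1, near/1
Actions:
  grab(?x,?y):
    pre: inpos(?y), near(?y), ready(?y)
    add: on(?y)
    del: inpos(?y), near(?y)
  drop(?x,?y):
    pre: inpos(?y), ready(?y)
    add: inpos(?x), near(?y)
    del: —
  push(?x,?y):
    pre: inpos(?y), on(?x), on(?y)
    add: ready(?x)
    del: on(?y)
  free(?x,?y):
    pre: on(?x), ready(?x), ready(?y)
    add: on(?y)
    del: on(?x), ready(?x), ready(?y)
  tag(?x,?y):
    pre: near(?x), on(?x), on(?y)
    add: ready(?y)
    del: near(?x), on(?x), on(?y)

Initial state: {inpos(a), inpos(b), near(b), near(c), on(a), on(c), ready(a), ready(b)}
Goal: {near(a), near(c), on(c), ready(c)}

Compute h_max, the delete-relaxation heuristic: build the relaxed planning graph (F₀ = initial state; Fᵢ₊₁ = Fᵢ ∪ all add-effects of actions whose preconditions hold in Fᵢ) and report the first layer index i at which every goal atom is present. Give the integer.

1

F0 = init (8 atoms)
F1 = F0 ∪ {inpos(c), near(a), on(b), ready(c)}  (12 atoms)
goal ⊆ F1  ⇒  h_max = 1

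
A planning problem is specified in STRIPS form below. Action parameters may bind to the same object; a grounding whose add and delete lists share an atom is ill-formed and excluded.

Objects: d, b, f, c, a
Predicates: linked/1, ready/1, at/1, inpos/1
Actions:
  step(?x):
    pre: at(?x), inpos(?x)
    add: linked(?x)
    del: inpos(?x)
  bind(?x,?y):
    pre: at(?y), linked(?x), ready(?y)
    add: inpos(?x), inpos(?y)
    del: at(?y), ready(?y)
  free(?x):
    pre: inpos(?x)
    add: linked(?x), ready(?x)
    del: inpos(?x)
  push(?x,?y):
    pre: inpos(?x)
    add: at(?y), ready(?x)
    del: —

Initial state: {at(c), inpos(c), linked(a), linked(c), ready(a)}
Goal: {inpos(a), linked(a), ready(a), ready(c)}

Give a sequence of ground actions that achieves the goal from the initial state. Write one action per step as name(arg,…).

1. free(c)  →  {at(c), linked(a), linked(c), ready(a), ready(c)}
2. bind(a,c)  →  {inpos(a), inpos(c), linked(a), linked(c), ready(a)}
3. free(c)  →  {inpos(a), linked(a), linked(c), ready(a), ready(c)}

free(c); bind(a,c); free(c)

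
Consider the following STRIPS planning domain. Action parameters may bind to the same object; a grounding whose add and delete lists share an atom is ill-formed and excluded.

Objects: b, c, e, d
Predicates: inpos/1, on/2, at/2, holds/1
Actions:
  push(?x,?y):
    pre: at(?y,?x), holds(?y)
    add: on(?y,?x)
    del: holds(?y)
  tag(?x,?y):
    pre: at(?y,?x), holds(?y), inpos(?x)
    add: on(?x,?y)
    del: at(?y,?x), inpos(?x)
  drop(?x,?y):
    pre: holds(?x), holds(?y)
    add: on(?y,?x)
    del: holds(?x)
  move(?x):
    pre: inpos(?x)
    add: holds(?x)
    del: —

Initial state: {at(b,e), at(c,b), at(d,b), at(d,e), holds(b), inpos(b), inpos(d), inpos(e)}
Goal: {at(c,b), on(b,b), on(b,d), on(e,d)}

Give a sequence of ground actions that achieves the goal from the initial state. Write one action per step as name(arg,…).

1. drop(b,b)  →  {at(b,e), at(c,b), at(d,b), at(d,e), inpos(b), inpos(d), inpos(e), on(b,b)}
2. move(d)  →  {at(b,e), at(c,b), at(d,b), at(d,e), holds(d), inpos(b), inpos(d), inpos(e), on(b,b)}
3. tag(b,d)  →  {at(b,e), at(c,b), at(d,e), holds(d), inpos(d), inpos(e), on(b,b), on(b,d)}
4. tag(e,d)  →  {at(b,e), at(c,b), holds(d), inpos(d), on(b,b), on(b,d), on(e,d)}

drop(b,b); move(d); tag(b,d); tag(e,d)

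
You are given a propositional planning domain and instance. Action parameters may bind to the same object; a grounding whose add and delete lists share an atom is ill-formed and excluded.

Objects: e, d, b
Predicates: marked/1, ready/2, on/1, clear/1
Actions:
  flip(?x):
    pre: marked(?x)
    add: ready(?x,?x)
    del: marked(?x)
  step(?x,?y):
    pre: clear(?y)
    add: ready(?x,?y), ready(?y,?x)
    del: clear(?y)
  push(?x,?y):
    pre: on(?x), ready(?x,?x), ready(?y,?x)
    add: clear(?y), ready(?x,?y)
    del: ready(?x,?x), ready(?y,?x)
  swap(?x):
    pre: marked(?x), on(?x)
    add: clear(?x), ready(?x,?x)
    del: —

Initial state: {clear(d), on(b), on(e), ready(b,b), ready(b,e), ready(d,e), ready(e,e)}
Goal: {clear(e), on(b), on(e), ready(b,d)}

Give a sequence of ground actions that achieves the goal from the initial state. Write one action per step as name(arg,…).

step(b,d); push(e,b); push(b,e)

1. step(b,d)  →  {on(b), on(e), ready(b,b), ready(b,d), ready(b,e), ready(d,b), ready(d,e), ready(e,e)}
2. push(e,b)  →  {clear(b), on(b), on(e), ready(b,b), ready(b,d), ready(d,b), ready(d,e), ready(e,b)}
3. push(b,e)  →  {clear(b), clear(e), on(b), on(e), ready(b,d), ready(b,e), ready(d,b), ready(d,e)}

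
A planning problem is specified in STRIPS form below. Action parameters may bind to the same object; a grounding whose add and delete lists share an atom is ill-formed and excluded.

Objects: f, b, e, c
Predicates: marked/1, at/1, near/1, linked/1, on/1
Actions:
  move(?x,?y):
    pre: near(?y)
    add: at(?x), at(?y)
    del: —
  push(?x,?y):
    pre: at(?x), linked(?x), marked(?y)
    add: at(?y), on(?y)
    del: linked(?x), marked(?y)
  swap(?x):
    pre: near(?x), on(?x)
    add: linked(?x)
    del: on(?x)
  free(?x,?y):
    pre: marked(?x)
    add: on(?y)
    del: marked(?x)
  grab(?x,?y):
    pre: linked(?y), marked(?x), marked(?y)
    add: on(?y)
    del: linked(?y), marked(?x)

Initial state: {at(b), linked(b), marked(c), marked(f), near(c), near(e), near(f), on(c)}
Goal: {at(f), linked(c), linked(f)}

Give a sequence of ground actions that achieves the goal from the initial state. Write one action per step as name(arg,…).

push(b,f); swap(f); swap(c)

1. push(b,f)  →  {at(b), at(f), marked(c), near(c), near(e), near(f), on(c), on(f)}
2. swap(f)  →  {at(b), at(f), linked(f), marked(c), near(c), near(e), near(f), on(c)}
3. swap(c)  →  {at(b), at(f), linked(c), linked(f), marked(c), near(c), near(e), near(f)}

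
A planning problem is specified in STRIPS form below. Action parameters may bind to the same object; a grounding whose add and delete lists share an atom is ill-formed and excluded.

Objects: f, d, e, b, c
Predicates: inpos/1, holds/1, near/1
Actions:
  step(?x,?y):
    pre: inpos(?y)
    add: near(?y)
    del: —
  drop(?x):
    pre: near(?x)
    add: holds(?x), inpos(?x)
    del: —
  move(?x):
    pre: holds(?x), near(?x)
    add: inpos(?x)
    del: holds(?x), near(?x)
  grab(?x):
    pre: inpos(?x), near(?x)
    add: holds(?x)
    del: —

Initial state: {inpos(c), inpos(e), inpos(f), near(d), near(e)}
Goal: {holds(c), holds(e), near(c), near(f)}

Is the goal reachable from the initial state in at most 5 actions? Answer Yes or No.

Yes

1. step(f,f)  →  {inpos(c), inpos(e), inpos(f), near(d), near(e), near(f)}
2. step(f,c)  →  {inpos(c), inpos(e), inpos(f), near(c), near(d), near(e), near(f)}
3. drop(e)  →  {holds(e), inpos(c), inpos(e), inpos(f), near(c), near(d), near(e), near(f)}
4. drop(c)  →  {holds(c), holds(e), inpos(c), inpos(e), inpos(f), near(c), near(d), near(e), near(f)}
optimal plan length = 4; 4 ≤ 5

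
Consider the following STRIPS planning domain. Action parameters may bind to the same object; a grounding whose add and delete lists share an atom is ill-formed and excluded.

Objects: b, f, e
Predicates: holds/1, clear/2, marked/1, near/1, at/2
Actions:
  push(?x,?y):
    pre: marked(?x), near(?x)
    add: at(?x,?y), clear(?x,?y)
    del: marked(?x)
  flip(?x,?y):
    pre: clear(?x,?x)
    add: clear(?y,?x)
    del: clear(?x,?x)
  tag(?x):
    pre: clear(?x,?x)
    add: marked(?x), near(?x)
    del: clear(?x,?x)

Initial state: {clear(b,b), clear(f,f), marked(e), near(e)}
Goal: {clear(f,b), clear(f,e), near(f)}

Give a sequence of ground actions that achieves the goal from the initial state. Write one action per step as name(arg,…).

flip(b,f); tag(f); push(f,e)

1. flip(b,f)  →  {clear(f,b), clear(f,f), marked(e), near(e)}
2. tag(f)  →  {clear(f,b), marked(e), marked(f), near(e), near(f)}
3. push(f,e)  →  {at(f,e), clear(f,b), clear(f,e), marked(e), near(e), near(f)}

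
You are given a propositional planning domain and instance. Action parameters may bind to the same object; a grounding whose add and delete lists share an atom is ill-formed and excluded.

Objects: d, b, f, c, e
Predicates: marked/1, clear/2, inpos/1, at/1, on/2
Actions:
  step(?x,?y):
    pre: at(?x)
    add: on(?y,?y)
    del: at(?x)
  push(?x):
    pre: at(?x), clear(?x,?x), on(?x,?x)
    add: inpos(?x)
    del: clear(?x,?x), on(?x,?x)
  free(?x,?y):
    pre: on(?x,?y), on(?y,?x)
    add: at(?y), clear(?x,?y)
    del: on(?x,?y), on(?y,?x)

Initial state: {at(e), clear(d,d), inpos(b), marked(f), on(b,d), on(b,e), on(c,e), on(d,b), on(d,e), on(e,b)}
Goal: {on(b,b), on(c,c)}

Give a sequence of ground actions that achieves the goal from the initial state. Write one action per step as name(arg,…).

step(e,b); free(d,b); step(b,c)

1. step(e,b)  →  {clear(d,d), inpos(b), marked(f), on(b,b), on(b,d), on(b,e), on(c,e), on(d,b), on(d,e), on(e,b)}
2. free(d,b)  →  {at(b), clear(d,b), clear(d,d), inpos(b), marked(f), on(b,b), on(b,e), on(c,e), on(d,e), on(e,b)}
3. step(b,c)  →  {clear(d,b), clear(d,d), inpos(b), marked(f), on(b,b), on(b,e), on(c,c), on(c,e), on(d,e), on(e,b)}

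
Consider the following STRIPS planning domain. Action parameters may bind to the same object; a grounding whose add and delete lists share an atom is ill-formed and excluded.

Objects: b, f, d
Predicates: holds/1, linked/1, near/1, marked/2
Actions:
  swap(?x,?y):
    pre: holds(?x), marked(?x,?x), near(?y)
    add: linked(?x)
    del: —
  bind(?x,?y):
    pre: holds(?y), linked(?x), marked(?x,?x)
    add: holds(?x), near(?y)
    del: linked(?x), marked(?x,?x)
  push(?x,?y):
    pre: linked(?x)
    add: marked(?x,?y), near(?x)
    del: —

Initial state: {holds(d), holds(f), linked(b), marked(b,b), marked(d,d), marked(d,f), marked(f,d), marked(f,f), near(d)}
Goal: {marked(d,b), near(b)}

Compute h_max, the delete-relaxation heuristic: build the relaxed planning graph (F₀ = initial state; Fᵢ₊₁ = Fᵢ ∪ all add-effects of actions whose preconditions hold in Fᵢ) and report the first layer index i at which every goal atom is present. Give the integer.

F0 = init (9 atoms)
F1 = F0 ∪ {holds(b), linked(d), linked(f), marked(b,d), marked(b,f), near(b), near(f)}  (16 atoms)
F2 = F1 ∪ {marked(d,b), marked(f,b)}  (18 atoms)
goal ⊆ F2  ⇒  h_max = 2

2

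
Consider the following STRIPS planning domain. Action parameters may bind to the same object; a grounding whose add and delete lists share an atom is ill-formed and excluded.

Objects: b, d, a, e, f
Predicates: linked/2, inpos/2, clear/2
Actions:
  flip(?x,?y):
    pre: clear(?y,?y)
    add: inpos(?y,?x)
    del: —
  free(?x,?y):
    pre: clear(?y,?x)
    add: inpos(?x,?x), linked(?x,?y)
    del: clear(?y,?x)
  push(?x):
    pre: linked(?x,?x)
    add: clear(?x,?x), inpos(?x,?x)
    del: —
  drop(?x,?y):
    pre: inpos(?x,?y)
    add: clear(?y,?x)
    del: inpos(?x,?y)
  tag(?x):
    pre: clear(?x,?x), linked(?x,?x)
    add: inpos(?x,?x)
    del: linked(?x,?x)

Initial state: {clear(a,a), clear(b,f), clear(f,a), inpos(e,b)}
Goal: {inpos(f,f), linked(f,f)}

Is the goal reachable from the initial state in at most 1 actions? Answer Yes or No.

No

1. free(f,b)  →  {clear(a,a), clear(f,a), inpos(e,b), inpos(f,f), linked(f,b)}
2. drop(f,f)  →  {clear(a,a), clear(f,a), clear(f,f), inpos(e,b), linked(f,b)}
3. free(f,f)  →  {clear(a,a), clear(f,a), inpos(e,b), inpos(f,f), linked(f,b), linked(f,f)}
optimal plan length = 3; 3 > 1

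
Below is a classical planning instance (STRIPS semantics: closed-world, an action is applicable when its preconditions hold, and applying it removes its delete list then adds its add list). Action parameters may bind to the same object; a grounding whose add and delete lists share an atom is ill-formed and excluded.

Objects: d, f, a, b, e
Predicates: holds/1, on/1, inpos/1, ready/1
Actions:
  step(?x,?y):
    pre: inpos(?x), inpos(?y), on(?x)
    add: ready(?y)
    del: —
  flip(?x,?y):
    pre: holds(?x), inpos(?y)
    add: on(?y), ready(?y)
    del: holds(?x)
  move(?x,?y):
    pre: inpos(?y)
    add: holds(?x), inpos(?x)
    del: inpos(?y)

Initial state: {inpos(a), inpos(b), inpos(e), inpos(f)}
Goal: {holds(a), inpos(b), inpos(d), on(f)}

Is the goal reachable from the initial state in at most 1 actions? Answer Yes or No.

No

1. move(d,a)  →  {holds(d), inpos(b), inpos(d), inpos(e), inpos(f)}
2. flip(d,f)  →  {inpos(b), inpos(d), inpos(e), inpos(f), on(f), ready(f)}
3. move(a,f)  →  {holds(a), inpos(a), inpos(b), inpos(d), inpos(e), on(f), ready(f)}
optimal plan length = 3; 3 > 1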